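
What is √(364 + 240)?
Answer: 2*√151 ≈ 24.576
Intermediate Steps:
√(364 + 240) = √604 = 2*√151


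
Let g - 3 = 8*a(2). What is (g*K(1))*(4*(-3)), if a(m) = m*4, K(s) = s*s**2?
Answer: -804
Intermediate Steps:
K(s) = s**3
a(m) = 4*m
g = 67 (g = 3 + 8*(4*2) = 3 + 8*8 = 3 + 64 = 67)
(g*K(1))*(4*(-3)) = (67*1**3)*(4*(-3)) = (67*1)*(-12) = 67*(-12) = -804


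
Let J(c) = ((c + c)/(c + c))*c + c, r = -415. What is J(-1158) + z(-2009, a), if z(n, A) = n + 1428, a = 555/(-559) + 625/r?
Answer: -2897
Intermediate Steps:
J(c) = 2*c (J(c) = ((2*c)/((2*c)))*c + c = ((2*c)*(1/(2*c)))*c + c = 1*c + c = c + c = 2*c)
a = -115940/46397 (a = 555/(-559) + 625/(-415) = 555*(-1/559) + 625*(-1/415) = -555/559 - 125/83 = -115940/46397 ≈ -2.4989)
z(n, A) = 1428 + n
J(-1158) + z(-2009, a) = 2*(-1158) + (1428 - 2009) = -2316 - 581 = -2897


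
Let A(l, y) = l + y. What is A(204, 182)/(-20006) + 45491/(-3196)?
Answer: -455663301/31969588 ≈ -14.253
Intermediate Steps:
A(204, 182)/(-20006) + 45491/(-3196) = (204 + 182)/(-20006) + 45491/(-3196) = 386*(-1/20006) + 45491*(-1/3196) = -193/10003 - 45491/3196 = -455663301/31969588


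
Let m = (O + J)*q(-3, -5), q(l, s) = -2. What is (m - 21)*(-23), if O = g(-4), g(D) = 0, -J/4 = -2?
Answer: 851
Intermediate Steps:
J = 8 (J = -4*(-2) = 8)
O = 0
m = -16 (m = (0 + 8)*(-2) = 8*(-2) = -16)
(m - 21)*(-23) = (-16 - 21)*(-23) = -37*(-23) = 851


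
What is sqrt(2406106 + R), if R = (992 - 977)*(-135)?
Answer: sqrt(2404081) ≈ 1550.5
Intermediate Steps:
R = -2025 (R = 15*(-135) = -2025)
sqrt(2406106 + R) = sqrt(2406106 - 2025) = sqrt(2404081)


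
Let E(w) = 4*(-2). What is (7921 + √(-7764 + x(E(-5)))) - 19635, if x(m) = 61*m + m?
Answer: -11714 + 2*I*√2065 ≈ -11714.0 + 90.885*I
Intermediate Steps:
E(w) = -8
x(m) = 62*m
(7921 + √(-7764 + x(E(-5)))) - 19635 = (7921 + √(-7764 + 62*(-8))) - 19635 = (7921 + √(-7764 - 496)) - 19635 = (7921 + √(-8260)) - 19635 = (7921 + 2*I*√2065) - 19635 = -11714 + 2*I*√2065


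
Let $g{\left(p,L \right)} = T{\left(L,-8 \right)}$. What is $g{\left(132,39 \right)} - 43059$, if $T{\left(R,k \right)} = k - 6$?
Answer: $-43073$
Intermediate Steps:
$T{\left(R,k \right)} = -6 + k$ ($T{\left(R,k \right)} = k - 6 = -6 + k$)
$g{\left(p,L \right)} = -14$ ($g{\left(p,L \right)} = -6 - 8 = -14$)
$g{\left(132,39 \right)} - 43059 = -14 - 43059 = -43073$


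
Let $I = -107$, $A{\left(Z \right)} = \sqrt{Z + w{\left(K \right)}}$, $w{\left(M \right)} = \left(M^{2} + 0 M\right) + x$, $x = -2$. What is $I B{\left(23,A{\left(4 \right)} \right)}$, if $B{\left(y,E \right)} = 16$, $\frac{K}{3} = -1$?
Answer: $-1712$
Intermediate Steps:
$K = -3$ ($K = 3 \left(-1\right) = -3$)
$w{\left(M \right)} = -2 + M^{2}$ ($w{\left(M \right)} = \left(M^{2} + 0 M\right) - 2 = \left(M^{2} + 0\right) - 2 = M^{2} - 2 = -2 + M^{2}$)
$A{\left(Z \right)} = \sqrt{7 + Z}$ ($A{\left(Z \right)} = \sqrt{Z - \left(2 - \left(-3\right)^{2}\right)} = \sqrt{Z + \left(-2 + 9\right)} = \sqrt{Z + 7} = \sqrt{7 + Z}$)
$I B{\left(23,A{\left(4 \right)} \right)} = \left(-107\right) 16 = -1712$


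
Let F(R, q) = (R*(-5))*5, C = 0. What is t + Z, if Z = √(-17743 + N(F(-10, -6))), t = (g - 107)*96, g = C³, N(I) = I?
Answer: -10272 + 7*I*√357 ≈ -10272.0 + 132.26*I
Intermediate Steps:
F(R, q) = -25*R (F(R, q) = -5*R*5 = -25*R)
g = 0 (g = 0³ = 0)
t = -10272 (t = (0 - 107)*96 = -107*96 = -10272)
Z = 7*I*√357 (Z = √(-17743 - 25*(-10)) = √(-17743 + 250) = √(-17493) = 7*I*√357 ≈ 132.26*I)
t + Z = -10272 + 7*I*√357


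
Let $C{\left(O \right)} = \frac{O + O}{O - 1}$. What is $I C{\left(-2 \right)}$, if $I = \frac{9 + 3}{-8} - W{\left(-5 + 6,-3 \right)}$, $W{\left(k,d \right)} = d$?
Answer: $2$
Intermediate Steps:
$C{\left(O \right)} = \frac{2 O}{-1 + O}$
$I = \frac{3}{2}$ ($I = \frac{9 + 3}{-8} - -3 = 12 \left(- \frac{1}{8}\right) + 3 = - \frac{3}{2} + 3 = \frac{3}{2} \approx 1.5$)
$I C{\left(-2 \right)} = \frac{3 \cdot 2 \left(-2\right) \frac{1}{-1 - 2}}{2} = \frac{3 \cdot 2 \left(-2\right) \frac{1}{-3}}{2} = \frac{3 \cdot 2 \left(-2\right) \left(- \frac{1}{3}\right)}{2} = \frac{3}{2} \cdot \frac{4}{3} = 2$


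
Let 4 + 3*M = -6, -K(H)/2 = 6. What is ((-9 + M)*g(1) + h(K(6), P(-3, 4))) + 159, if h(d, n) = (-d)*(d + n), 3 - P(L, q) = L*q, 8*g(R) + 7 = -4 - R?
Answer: 427/2 ≈ 213.50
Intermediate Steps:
g(R) = -11/8 - R/8 (g(R) = -7/8 + (-4 - R)/8 = -7/8 + (-½ - R/8) = -11/8 - R/8)
K(H) = -12 (K(H) = -2*6 = -12)
M = -10/3 (M = -4/3 + (⅓)*(-6) = -4/3 - 2 = -10/3 ≈ -3.3333)
P(L, q) = 3 - L*q
h(d, n) = -d*(d + n)
((-9 + M)*g(1) + h(K(6), P(-3, 4))) + 159 = ((-9 - 10/3)*(-11/8 - ⅛*1) - 1*(-12)*(-12 + (3 - 1*(-3)*4))) + 159 = (-37*(-11/8 - ⅛)/3 - 1*(-12)*(-12 + (3 + 12))) + 159 = (-37/3*(-3/2) - 1*(-12)*(-12 + 15)) + 159 = (37/2 - 1*(-12)*3) + 159 = (37/2 + 36) + 159 = 109/2 + 159 = 427/2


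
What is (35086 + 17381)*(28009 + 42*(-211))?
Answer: 1004585649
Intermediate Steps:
(35086 + 17381)*(28009 + 42*(-211)) = 52467*(28009 - 8862) = 52467*19147 = 1004585649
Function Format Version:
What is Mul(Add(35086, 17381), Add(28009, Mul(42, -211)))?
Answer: 1004585649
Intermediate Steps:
Mul(Add(35086, 17381), Add(28009, Mul(42, -211))) = Mul(52467, Add(28009, -8862)) = Mul(52467, 19147) = 1004585649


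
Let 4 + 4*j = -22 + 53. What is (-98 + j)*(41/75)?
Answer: -2993/60 ≈ -49.883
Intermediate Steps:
j = 27/4 (j = -1 + (-22 + 53)/4 = -1 + (¼)*31 = -1 + 31/4 = 27/4 ≈ 6.7500)
(-98 + j)*(41/75) = (-98 + 27/4)*(41/75) = -14965/(4*75) = -365/4*41/75 = -2993/60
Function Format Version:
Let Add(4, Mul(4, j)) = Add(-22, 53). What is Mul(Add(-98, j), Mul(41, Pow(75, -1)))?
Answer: Rational(-2993, 60) ≈ -49.883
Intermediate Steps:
j = Rational(27, 4) (j = Add(-1, Mul(Rational(1, 4), Add(-22, 53))) = Add(-1, Mul(Rational(1, 4), 31)) = Add(-1, Rational(31, 4)) = Rational(27, 4) ≈ 6.7500)
Mul(Add(-98, j), Mul(41, Pow(75, -1))) = Mul(Add(-98, Rational(27, 4)), Mul(41, Pow(75, -1))) = Mul(Rational(-365, 4), Mul(41, Rational(1, 75))) = Mul(Rational(-365, 4), Rational(41, 75)) = Rational(-2993, 60)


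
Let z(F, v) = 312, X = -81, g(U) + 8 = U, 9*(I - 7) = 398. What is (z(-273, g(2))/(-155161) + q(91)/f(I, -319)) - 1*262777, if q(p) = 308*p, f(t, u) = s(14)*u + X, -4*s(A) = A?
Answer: -84431651824023/321338431 ≈ -2.6275e+5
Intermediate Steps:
I = 461/9 (I = 7 + (⅑)*398 = 7 + 398/9 = 461/9 ≈ 51.222)
g(U) = -8 + U
s(A) = -A/4
f(t, u) = -81 - 7*u/2 (f(t, u) = (-¼*14)*u - 81 = -7*u/2 - 81 = -81 - 7*u/2)
(z(-273, g(2))/(-155161) + q(91)/f(I, -319)) - 1*262777 = (312/(-155161) + (308*91)/(-81 - 7/2*(-319))) - 1*262777 = (312*(-1/155161) + 28028/(-81 + 2233/2)) - 262777 = (-312/155161 + 28028/(2071/2)) - 262777 = (-312/155161 + 28028*(2/2071)) - 262777 = (-312/155161 + 56056/2071) - 262777 = 8697058864/321338431 - 262777 = -84431651824023/321338431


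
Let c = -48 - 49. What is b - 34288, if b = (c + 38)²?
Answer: -30807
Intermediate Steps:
c = -97
b = 3481 (b = (-97 + 38)² = (-59)² = 3481)
b - 34288 = 3481 - 34288 = -30807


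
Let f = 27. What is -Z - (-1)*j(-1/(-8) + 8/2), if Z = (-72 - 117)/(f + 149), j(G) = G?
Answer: 915/176 ≈ 5.1989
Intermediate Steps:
Z = -189/176 (Z = (-72 - 117)/(27 + 149) = -189/176 ≈ -1.0739)
-Z - (-1)*j(-1/(-8) + 8/2) = -1*(-189/176) - (-1)*(-1/(-8) + 8/2) = 189/176 - (-1)*(-1*(-⅛) + 8*(½)) = 189/176 - (-1)*(⅛ + 4) = 189/176 - (-1)*33/8 = 189/176 - 1*(-33/8) = 189/176 + 33/8 = 915/176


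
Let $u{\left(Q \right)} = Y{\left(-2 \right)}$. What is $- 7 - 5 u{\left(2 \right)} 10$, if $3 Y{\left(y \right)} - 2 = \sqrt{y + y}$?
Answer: $\frac{700}{3} + \frac{700 i}{3} \approx 233.33 + 233.33 i$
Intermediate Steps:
$Y{\left(y \right)} = \frac{2}{3} + \frac{\sqrt{2} \sqrt{y}}{3}$ ($Y{\left(y \right)} = \frac{2}{3} + \frac{\sqrt{y + y}}{3} = \frac{2}{3} + \frac{\sqrt{2 y}}{3} = \frac{2}{3} + \frac{\sqrt{2} \sqrt{y}}{3}$)
$u{\left(Q \right)} = \frac{2}{3} + \frac{2 i}{3}$ ($u{\left(Q \right)} = \frac{2}{3} + \frac{\sqrt{2} \sqrt{-2}}{3} = \frac{2}{3} + \frac{\sqrt{2} i \sqrt{2}}{3} = \frac{2}{3} + \frac{2 i}{3}$)
$- 7 - 5 u{\left(2 \right)} 10 = - 7 - 5 \left(\frac{2}{3} + \frac{2 i}{3}\right) 10 = - 7 \left(- \frac{10}{3} - \frac{10 i}{3}\right) 10 = - 7 \left(- \frac{100}{3} - \frac{100 i}{3}\right) = \frac{700}{3} + \frac{700 i}{3}$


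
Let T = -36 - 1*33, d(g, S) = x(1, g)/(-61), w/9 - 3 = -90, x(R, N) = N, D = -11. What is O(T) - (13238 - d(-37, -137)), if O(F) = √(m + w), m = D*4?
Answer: -807481/61 + I*√827 ≈ -13237.0 + 28.758*I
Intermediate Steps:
m = -44 (m = -11*4 = -44)
w = -783 (w = 27 + 9*(-90) = 27 - 810 = -783)
d(g, S) = -g/61 (d(g, S) = g/(-61) = g*(-1/61) = -g/61)
T = -69 (T = -36 - 33 = -69)
O(F) = I*√827 (O(F) = √(-44 - 783) = √(-827) = I*√827)
O(T) - (13238 - d(-37, -137)) = I*√827 - (13238 - (-1)*(-37)/61) = I*√827 - (13238 - 1*37/61) = I*√827 - (13238 - 37/61) = I*√827 - 1*807481/61 = I*√827 - 807481/61 = -807481/61 + I*√827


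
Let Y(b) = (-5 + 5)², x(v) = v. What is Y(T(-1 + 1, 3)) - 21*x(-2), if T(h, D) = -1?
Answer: 42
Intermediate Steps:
Y(b) = 0 (Y(b) = 0² = 0)
Y(T(-1 + 1, 3)) - 21*x(-2) = 0 - 21*(-2) = 0 + 42 = 42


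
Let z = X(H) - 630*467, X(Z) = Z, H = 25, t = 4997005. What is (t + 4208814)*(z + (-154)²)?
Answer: -2489888659111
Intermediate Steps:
z = -294185 (z = 25 - 630*467 = 25 - 294210 = -294185)
(t + 4208814)*(z + (-154)²) = (4997005 + 4208814)*(-294185 + (-154)²) = 9205819*(-294185 + 23716) = 9205819*(-270469) = -2489888659111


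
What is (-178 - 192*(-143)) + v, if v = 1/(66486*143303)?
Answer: 259895052791725/9527643258 ≈ 27278.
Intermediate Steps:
v = 1/9527643258 (v = (1/66486)*(1/143303) = 1/9527643258 ≈ 1.0496e-10)
(-178 - 192*(-143)) + v = (-178 - 192*(-143)) + 1/9527643258 = (-178 + 27456) + 1/9527643258 = 27278 + 1/9527643258 = 259895052791725/9527643258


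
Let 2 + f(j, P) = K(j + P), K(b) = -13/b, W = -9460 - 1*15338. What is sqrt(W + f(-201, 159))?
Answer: I*sqrt(43746654)/42 ≈ 157.48*I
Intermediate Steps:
W = -24798 (W = -9460 - 15338 = -24798)
f(j, P) = -2 - 13/(P + j) (f(j, P) = -2 - 13/(j + P) = -2 - 13/(P + j))
sqrt(W + f(-201, 159)) = sqrt(-24798 + (-2 - 13/(159 - 201))) = sqrt(-24798 + (-2 - 13/(-42))) = sqrt(-24798 + (-2 - 13*(-1/42))) = sqrt(-24798 + (-2 + 13/42)) = sqrt(-24798 - 71/42) = sqrt(-1041587/42) = I*sqrt(43746654)/42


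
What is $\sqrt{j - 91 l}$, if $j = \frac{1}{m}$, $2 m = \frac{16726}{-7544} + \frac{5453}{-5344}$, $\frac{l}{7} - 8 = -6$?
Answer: $\frac{i \sqrt{339282880401211114}}{16315147} \approx 35.702 i$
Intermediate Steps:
$l = 14$ ($l = 56 + 7 \left(-6\right) = 56 - 42 = 14$)
$m = - \frac{16315147}{10078784}$ ($m = \frac{\frac{16726}{-7544} + \frac{5453}{-5344}}{2} = \frac{16726 \left(- \frac{1}{7544}\right) + 5453 \left(- \frac{1}{5344}\right)}{2} = \frac{- \frac{8363}{3772} - \frac{5453}{5344}}{2} = \frac{1}{2} \left(- \frac{16315147}{5039392}\right) = - \frac{16315147}{10078784} \approx -1.6188$)
$j = - \frac{10078784}{16315147}$ ($j = \frac{1}{- \frac{16315147}{10078784}} = - \frac{10078784}{16315147} \approx -0.61776$)
$\sqrt{j - 91 l} = \sqrt{- \frac{10078784}{16315147} - 1274} = \sqrt{- \frac{20795576062}{16315147}} = \frac{i \sqrt{339282880401211114}}{16315147}$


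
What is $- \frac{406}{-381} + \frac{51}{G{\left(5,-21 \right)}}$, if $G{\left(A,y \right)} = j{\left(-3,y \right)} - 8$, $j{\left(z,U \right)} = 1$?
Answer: $- \frac{16589}{2667} \approx -6.2201$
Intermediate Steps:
$G{\left(A,y \right)} = -7$ ($G{\left(A,y \right)} = 1 - 8 = -7$)
$- \frac{406}{-381} + \frac{51}{G{\left(5,-21 \right)}} = - \frac{406}{-381} + \frac{51}{-7} = \left(-406\right) \left(- \frac{1}{381}\right) + 51 \left(- \frac{1}{7}\right) = \frac{406}{381} - \frac{51}{7} = - \frac{16589}{2667}$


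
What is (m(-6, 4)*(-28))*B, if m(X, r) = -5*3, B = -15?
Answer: -6300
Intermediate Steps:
m(X, r) = -15
(m(-6, 4)*(-28))*B = -15*(-28)*(-15) = 420*(-15) = -6300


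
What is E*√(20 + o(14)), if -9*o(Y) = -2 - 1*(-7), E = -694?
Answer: -3470*√7/3 ≈ -3060.3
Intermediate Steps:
o(Y) = -5/9 (o(Y) = -(-2 - 1*(-7))/9 = -(-2 + 7)/9 = -⅑*5 = -5/9)
E*√(20 + o(14)) = -694*√(20 - 5/9) = -3470*√7/3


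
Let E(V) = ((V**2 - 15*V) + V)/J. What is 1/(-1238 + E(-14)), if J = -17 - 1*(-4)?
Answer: -13/16486 ≈ -0.00078855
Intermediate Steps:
J = -13 (J = -17 + 4 = -13)
E(V) = -V**2/13 + 14*V/13 (E(V) = ((V**2 - 15*V) + V)/(-13) = (V**2 - 14*V)*(-1/13) = -V**2/13 + 14*V/13)
1/(-1238 + E(-14)) = 1/(-1238 + (1/13)*(-14)*(14 - 1*(-14))) = 1/(-1238 + (1/13)*(-14)*(14 + 14)) = 1/(-1238 + (1/13)*(-14)*28) = 1/(-1238 - 392/13) = 1/(-16486/13) = -13/16486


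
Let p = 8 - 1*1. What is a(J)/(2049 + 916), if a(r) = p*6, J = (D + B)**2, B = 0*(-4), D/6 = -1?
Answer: 42/2965 ≈ 0.014165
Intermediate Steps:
D = -6 (D = 6*(-1) = -6)
p = 7 (p = 8 - 1 = 7)
B = 0
J = 36 (J = (-6 + 0)**2 = (-6)**2 = 36)
a(r) = 42 (a(r) = 7*6 = 42)
a(J)/(2049 + 916) = 42/(2049 + 916) = 42/2965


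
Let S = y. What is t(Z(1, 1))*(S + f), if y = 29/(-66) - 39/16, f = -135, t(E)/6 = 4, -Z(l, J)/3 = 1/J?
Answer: -72799/22 ≈ -3309.0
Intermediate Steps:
Z(l, J) = -3/J
t(E) = 24 (t(E) = 6*4 = 24)
y = -1519/528 (y = 29*(-1/66) - 39*1/16 = -29/66 - 39/16 = -1519/528 ≈ -2.8769)
S = -1519/528 ≈ -2.8769
t(Z(1, 1))*(S + f) = 24*(-1519/528 - 135) = 24*(-72799/528) = -72799/22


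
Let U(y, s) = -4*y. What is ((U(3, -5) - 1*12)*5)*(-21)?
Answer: 2520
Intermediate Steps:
((U(3, -5) - 1*12)*5)*(-21) = ((-4*3 - 1*12)*5)*(-21) = ((-12 - 12)*5)*(-21) = -24*5*(-21) = -120*(-21) = 2520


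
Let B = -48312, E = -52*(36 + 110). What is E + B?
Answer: -55904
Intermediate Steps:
E = -7592 (E = -52*146 = -7592)
E + B = -7592 - 48312 = -55904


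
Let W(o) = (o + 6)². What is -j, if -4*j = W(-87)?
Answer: 6561/4 ≈ 1640.3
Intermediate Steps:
W(o) = (6 + o)²
j = -6561/4 (j = -(6 - 87)²/4 = -¼*(-81)² = -¼*6561 = -6561/4 ≈ -1640.3)
-j = -1*(-6561/4) = 6561/4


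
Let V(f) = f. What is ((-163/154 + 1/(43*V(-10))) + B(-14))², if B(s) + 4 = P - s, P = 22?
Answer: 262347815601/274068025 ≈ 957.24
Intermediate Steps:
B(s) = 18 - s (B(s) = -4 + (22 - s) = 18 - s)
((-163/154 + 1/(43*V(-10))) + B(-14))² = ((-163/154 + 1/(43*(-10))) + (18 - 1*(-14)))² = ((-163*1/154 + (1/43)*(-⅒)) + (18 + 14))² = ((-163/154 - 1/430) + 32)² = (-17561/16555 + 32)² = (512199/16555)² = 262347815601/274068025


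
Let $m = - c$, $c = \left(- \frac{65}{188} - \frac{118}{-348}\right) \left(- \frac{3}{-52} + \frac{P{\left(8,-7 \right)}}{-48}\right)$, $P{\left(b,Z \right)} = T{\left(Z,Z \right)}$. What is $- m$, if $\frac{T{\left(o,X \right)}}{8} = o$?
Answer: $- \frac{20819}{2551536} \approx -0.0081594$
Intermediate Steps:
$T{\left(o,X \right)} = 8 o$
$P{\left(b,Z \right)} = 8 Z$
$c = - \frac{20819}{2551536}$ ($c = \left(- \frac{65}{188} - \frac{118}{-348}\right) \left(- \frac{3}{-52} + \frac{8 \left(-7\right)}{-48}\right) = \left(\left(-65\right) \frac{1}{188} - - \frac{59}{174}\right) \left(\left(-3\right) \left(- \frac{1}{52}\right) - - \frac{7}{6}\right) = \left(- \frac{65}{188} + \frac{59}{174}\right) \left(\frac{3}{52} + \frac{7}{6}\right) = \left(- \frac{109}{16356}\right) \frac{191}{156} = - \frac{20819}{2551536} \approx -0.0081594$)
$m = \frac{20819}{2551536}$ ($m = \left(-1\right) \left(- \frac{20819}{2551536}\right) = \frac{20819}{2551536} \approx 0.0081594$)
$- m = \left(-1\right) \frac{20819}{2551536} = - \frac{20819}{2551536}$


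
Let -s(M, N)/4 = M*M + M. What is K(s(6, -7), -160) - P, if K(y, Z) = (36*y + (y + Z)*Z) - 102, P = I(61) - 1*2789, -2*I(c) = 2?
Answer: 49120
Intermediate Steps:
I(c) = -1 (I(c) = -½*2 = -1)
s(M, N) = -4*M - 4*M² (s(M, N) = -4*(M*M + M) = -4*(M² + M) = -4*(M + M²) = -4*M - 4*M²)
P = -2790 (P = -1 - 1*2789 = -1 - 2789 = -2790)
K(y, Z) = -102 + 36*y + Z*(Z + y) (K(y, Z) = (36*y + (Z + y)*Z) - 102 = (36*y + Z*(Z + y)) - 102 = -102 + 36*y + Z*(Z + y))
K(s(6, -7), -160) - P = (-102 + (-160)² + 36*(-4*6*(1 + 6)) - (-640)*6*(1 + 6)) - 1*(-2790) = (-102 + 25600 + 36*(-4*6*7) - (-640)*6*7) + 2790 = (-102 + 25600 + 36*(-168) - 160*(-168)) + 2790 = (-102 + 25600 - 6048 + 26880) + 2790 = 46330 + 2790 = 49120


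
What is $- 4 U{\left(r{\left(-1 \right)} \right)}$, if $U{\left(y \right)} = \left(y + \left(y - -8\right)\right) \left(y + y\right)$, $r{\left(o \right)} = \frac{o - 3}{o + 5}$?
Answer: $48$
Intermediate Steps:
$r{\left(o \right)} = \frac{-3 + o}{5 + o}$
$U{\left(y \right)} = 2 y \left(8 + 2 y\right)$ ($U{\left(y \right)} = \left(y + \left(y + 8\right)\right) 2 y = \left(y + \left(8 + y\right)\right) 2 y = \left(8 + 2 y\right) 2 y = 2 y \left(8 + 2 y\right)$)
$- 4 U{\left(r{\left(-1 \right)} \right)} = - 4 \cdot 4 \frac{-3 - 1}{5 - 1} \left(4 + \frac{-3 - 1}{5 - 1}\right) = - 4 \cdot 4 \cdot \frac{1}{4} \left(-4\right) \left(4 + \frac{1}{4} \left(-4\right)\right) = - 4 \cdot 4 \left(-1\right) \left(4 - 1\right) = - 4 \cdot 4 \left(-1\right) 3 = \left(-4\right) \left(-12\right) = 48$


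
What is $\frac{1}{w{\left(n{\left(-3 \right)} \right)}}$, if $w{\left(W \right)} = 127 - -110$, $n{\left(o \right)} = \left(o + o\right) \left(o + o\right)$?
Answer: $\frac{1}{237} \approx 0.0042194$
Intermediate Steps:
$n{\left(o \right)} = 4 o^{2}$ ($n{\left(o \right)} = 2 o 2 o = 4 o^{2}$)
$w{\left(W \right)} = 237$ ($w{\left(W \right)} = 127 + 110 = 237$)
$\frac{1}{w{\left(n{\left(-3 \right)} \right)}} = \frac{1}{237}$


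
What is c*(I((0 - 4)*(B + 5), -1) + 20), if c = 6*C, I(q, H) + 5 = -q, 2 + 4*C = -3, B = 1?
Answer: -585/2 ≈ -292.50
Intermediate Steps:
C = -5/4 (C = -½ + (¼)*(-3) = -½ - ¾ = -5/4 ≈ -1.2500)
I(q, H) = -5 - q
c = -15/2 (c = 6*(-5/4) = -15/2 ≈ -7.5000)
c*(I((0 - 4)*(B + 5), -1) + 20) = -15*((-5 - (0 - 4)*(1 + 5)) + 20)/2 = -15*((-5 - (-4)*6) + 20)/2 = -15*((-5 - 1*(-24)) + 20)/2 = -15*((-5 + 24) + 20)/2 = -15*(19 + 20)/2 = -15/2*39 = -585/2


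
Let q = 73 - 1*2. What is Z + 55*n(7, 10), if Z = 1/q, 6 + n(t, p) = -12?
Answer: -70289/71 ≈ -989.99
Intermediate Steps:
q = 71 (q = 73 - 2 = 71)
n(t, p) = -18 (n(t, p) = -6 - 12 = -18)
Z = 1/71 ≈ 0.014085
Z + 55*n(7, 10) = 1/71 + 55*(-18) = 1/71 - 990 = -70289/71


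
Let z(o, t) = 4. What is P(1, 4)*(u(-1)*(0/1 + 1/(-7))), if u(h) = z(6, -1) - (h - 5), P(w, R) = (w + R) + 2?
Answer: -10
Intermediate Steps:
P(w, R) = 2 + R + w (P(w, R) = (R + w) + 2 = 2 + R + w)
u(h) = 9 - h (u(h) = 4 - (h - 5) = 4 - (-5 + h) = 4 + (5 - h) = 9 - h)
P(1, 4)*(u(-1)*(0/1 + 1/(-7))) = (2 + 4 + 1)*((9 - 1*(-1))*(0/1 + 1/(-7))) = 7*((9 + 1)*(0*1 + 1*(-⅐))) = 7*(10*(0 - ⅐)) = 7*(10*(-⅐)) = 7*(-10/7) = -10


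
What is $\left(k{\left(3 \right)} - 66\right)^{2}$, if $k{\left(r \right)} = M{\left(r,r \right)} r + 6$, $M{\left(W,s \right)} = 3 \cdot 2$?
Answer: $1764$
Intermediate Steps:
$M{\left(W,s \right)} = 6$
$k{\left(r \right)} = 6 + 6 r$ ($k{\left(r \right)} = 6 r + 6 = 6 + 6 r$)
$\left(k{\left(3 \right)} - 66\right)^{2} = \left(\left(6 + 6 \cdot 3\right) - 66\right)^{2} = \left(\left(6 + 18\right) - 66\right)^{2} = \left(24 - 66\right)^{2} = \left(-42\right)^{2} = 1764$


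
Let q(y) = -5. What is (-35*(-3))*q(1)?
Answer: -525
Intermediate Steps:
(-35*(-3))*q(1) = -35*(-3)*(-5) = 105*(-5) = -525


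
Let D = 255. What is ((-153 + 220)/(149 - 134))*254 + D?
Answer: 20843/15 ≈ 1389.5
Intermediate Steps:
((-153 + 220)/(149 - 134))*254 + D = ((-153 + 220)/(149 - 134))*254 + 255 = (67/15)*254 + 255 = 17018/15 + 255 = 20843/15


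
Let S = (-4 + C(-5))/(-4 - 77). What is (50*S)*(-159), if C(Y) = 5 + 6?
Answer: 18550/27 ≈ 687.04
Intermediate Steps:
C(Y) = 11
S = -7/81 (S = (-4 + 11)/(-4 - 77) = 7/(-81) = 7*(-1/81) = -7/81 ≈ -0.086420)
(50*S)*(-159) = (50*(-7/81))*(-159) = -350/81*(-159) = 18550/27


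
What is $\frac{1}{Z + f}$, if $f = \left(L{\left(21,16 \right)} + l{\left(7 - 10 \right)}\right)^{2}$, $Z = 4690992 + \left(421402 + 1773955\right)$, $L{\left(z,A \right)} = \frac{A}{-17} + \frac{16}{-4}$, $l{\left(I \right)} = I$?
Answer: $\frac{289}{1990173086} \approx 1.4521 \cdot 10^{-7}$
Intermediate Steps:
$L{\left(z,A \right)} = -4 - \frac{A}{17}$ ($L{\left(z,A \right)} = A \left(- \frac{1}{17}\right) + 16 \left(- \frac{1}{4}\right) = - \frac{A}{17} - 4 = -4 - \frac{A}{17}$)
$Z = 6886349$ ($Z = 4690992 + 2195357 = 6886349$)
$f = \frac{18225}{289}$ ($f = \left(\left(-4 - \frac{16}{17}\right) + \left(7 - 10\right)\right)^{2} = \left(- \frac{84}{17} - 3\right)^{2} = \left(- \frac{135}{17}\right)^{2} = \frac{18225}{289} \approx 63.062$)
$\frac{1}{Z + f} = \frac{1}{6886349 + \frac{18225}{289}} = \frac{1}{\frac{1990173086}{289}} = \frac{289}{1990173086}$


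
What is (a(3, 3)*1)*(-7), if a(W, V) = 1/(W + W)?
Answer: -7/6 ≈ -1.1667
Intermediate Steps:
a(W, V) = 1/(2*W)
(a(3, 3)*1)*(-7) = (((1/2)/3)*1)*(-7) = (((1/2)*(1/3))*1)*(-7) = ((1/6)*1)*(-7) = (1/6)*(-7) = -7/6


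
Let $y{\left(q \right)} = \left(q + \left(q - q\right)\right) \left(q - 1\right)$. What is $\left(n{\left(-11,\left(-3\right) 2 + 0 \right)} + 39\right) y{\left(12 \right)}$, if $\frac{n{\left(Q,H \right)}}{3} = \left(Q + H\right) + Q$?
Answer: $-5940$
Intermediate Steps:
$y{\left(q \right)} = q \left(-1 + q\right)$ ($y{\left(q \right)} = \left(q + 0\right) \left(-1 + q\right) = q \left(-1 + q\right)$)
$n{\left(Q,H \right)} = 3 H + 6 Q$ ($n{\left(Q,H \right)} = 3 \left(\left(Q + H\right) + Q\right) = 3 \left(\left(H + Q\right) + Q\right) = 3 \left(H + 2 Q\right) = 3 H + 6 Q$)
$\left(n{\left(-11,\left(-3\right) 2 + 0 \right)} + 39\right) y{\left(12 \right)} = \left(\left(3 \left(\left(-3\right) 2 + 0\right) + 6 \left(-11\right)\right) + 39\right) 12 \left(-1 + 12\right) = \left(\left(3 \left(-6 + 0\right) - 66\right) + 39\right) 12 \cdot 11 = \left(\left(3 \left(-6\right) - 66\right) + 39\right) 132 = \left(\left(-18 - 66\right) + 39\right) 132 = \left(-84 + 39\right) 132 = \left(-45\right) 132 = -5940$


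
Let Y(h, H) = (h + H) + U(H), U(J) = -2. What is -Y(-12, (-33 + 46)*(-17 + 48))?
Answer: -389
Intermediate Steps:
Y(h, H) = -2 + H + h (Y(h, H) = (h + H) - 2 = (H + h) - 2 = -2 + H + h)
-Y(-12, (-33 + 46)*(-17 + 48)) = -(-2 + (-33 + 46)*(-17 + 48) - 12) = -(-2 + 13*31 - 12) = -(-2 + 403 - 12) = -1*389 = -389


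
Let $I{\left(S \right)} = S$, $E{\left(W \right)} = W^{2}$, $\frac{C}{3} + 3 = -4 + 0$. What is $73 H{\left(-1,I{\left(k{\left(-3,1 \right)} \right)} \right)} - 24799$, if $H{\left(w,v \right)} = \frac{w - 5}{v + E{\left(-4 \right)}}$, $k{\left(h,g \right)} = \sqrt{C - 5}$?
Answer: $\frac{- 24799 \sqrt{26} + 397222 i}{\sqrt{26} - 16 i} \approx -24824.0 + 7.9198 i$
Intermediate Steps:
$C = -21$ ($C = -9 + 3 \left(-4 + 0\right) = -9 + 3 \left(-4\right) = -9 - 12 = -21$)
$k{\left(h,g \right)} = i \sqrt{26}$ ($k{\left(h,g \right)} = \sqrt{-21 - 5} = \sqrt{-26} = i \sqrt{26}$)
$H{\left(w,v \right)} = \frac{-5 + w}{16 + v}$ ($H{\left(w,v \right)} = \frac{w - 5}{v + \left(-4\right)^{2}} = \frac{-5 + w}{v + 16} = \frac{-5 + w}{16 + v}$)
$73 H{\left(-1,I{\left(k{\left(-3,1 \right)} \right)} \right)} - 24799 = 73 \frac{-5 - 1}{16 + i \sqrt{26}} - 24799 = 73 \frac{1}{16 + i \sqrt{26}} \left(-6\right) - 24799 = 73 \left(- \frac{6}{16 + i \sqrt{26}}\right) - 24799 = - \frac{438}{16 + i \sqrt{26}} - 24799 = -24799 - \frac{438}{16 + i \sqrt{26}}$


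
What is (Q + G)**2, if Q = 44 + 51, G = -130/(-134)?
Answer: 41344900/4489 ≈ 9210.3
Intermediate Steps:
G = 65/67 (G = -130*(-1/134) = 65/67 ≈ 0.97015)
Q = 95
(Q + G)**2 = (95 + 65/67)**2 = (6430/67)**2 = 41344900/4489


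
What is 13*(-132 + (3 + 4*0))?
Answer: -1677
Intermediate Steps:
13*(-132 + (3 + 4*0)) = 13*(-132 + (3 + 0)) = 13*(-132 + 3) = 13*(-129) = -1677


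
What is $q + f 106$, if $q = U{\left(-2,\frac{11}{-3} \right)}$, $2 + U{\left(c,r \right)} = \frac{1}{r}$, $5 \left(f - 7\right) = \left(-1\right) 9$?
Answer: $\frac{30191}{55} \approx 548.93$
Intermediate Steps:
$f = \frac{26}{5}$ ($f = 7 + \frac{\left(-1\right) 9}{5} = 7 + \frac{1}{5} \left(-9\right) = 7 - \frac{9}{5} = \frac{26}{5} \approx 5.2$)
$U{\left(c,r \right)} = -2 + \frac{1}{r}$
$q = - \frac{25}{11}$ ($q = -2 + \frac{1}{11 \frac{1}{-3}} = -2 + \frac{1}{11 \left(- \frac{1}{3}\right)} = -2 + \frac{1}{- \frac{11}{3}} = -2 - \frac{3}{11} = - \frac{25}{11} \approx -2.2727$)
$q + f 106 = - \frac{25}{11} + \frac{26}{5} \cdot 106 = - \frac{25}{11} + \frac{2756}{5} = \frac{30191}{55}$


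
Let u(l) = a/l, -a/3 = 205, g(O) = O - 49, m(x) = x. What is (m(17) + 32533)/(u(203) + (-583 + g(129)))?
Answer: -3303825/51362 ≈ -64.324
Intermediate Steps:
g(O) = -49 + O
a = -615 (a = -3*205 = -615)
u(l) = -615/l
(m(17) + 32533)/(u(203) + (-583 + g(129))) = (17 + 32533)/(-615/203 + (-583 + (-49 + 129))) = 32550/(-615*1/203 + (-583 + 80)) = 32550/(-615/203 - 503) = 32550/(-102724/203) = 32550*(-203/102724) = -3303825/51362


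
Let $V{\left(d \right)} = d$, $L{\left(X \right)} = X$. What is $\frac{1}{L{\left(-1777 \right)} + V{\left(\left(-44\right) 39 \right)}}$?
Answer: $- \frac{1}{3493} \approx -0.00028629$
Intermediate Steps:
$\frac{1}{L{\left(-1777 \right)} + V{\left(\left(-44\right) 39 \right)}} = \frac{1}{-1777 - 1716} = \frac{1}{-3493} = - \frac{1}{3493}$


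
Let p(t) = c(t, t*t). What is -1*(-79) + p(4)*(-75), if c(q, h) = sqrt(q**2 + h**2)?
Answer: 79 - 300*sqrt(17) ≈ -1157.9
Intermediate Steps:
c(q, h) = sqrt(h**2 + q**2)
p(t) = sqrt(t**2 + t**4) (p(t) = sqrt((t*t)**2 + t**2) = sqrt((t**2)**2 + t**2) = sqrt(t**4 + t**2) = sqrt(t**2 + t**4))
-1*(-79) + p(4)*(-75) = -1*(-79) + sqrt(4**2 + 4**4)*(-75) = 79 + sqrt(16 + 256)*(-75) = 79 + sqrt(272)*(-75) = 79 + (4*sqrt(17))*(-75) = 79 - 300*sqrt(17)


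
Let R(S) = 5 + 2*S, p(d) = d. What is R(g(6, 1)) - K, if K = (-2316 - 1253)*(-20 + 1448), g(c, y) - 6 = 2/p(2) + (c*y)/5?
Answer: 25482767/5 ≈ 5.0966e+6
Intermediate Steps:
g(c, y) = 7 + c*y/5 (g(c, y) = 6 + (2/2 + (c*y)/5) = 6 + (2*(1/2) + (c*y)*(1/5)) = 6 + (1 + c*y/5) = 7 + c*y/5)
K = -5096532 (K = -3569*1428 = -5096532)
R(g(6, 1)) - K = (5 + 2*(7 + (1/5)*6*1)) - 1*(-5096532) = (5 + 2*(7 + 6/5)) + 5096532 = (5 + 2*(41/5)) + 5096532 = (5 + 82/5) + 5096532 = 107/5 + 5096532 = 25482767/5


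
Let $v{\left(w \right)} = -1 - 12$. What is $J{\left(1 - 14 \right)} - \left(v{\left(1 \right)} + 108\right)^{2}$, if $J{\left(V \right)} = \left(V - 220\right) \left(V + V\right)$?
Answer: $-2967$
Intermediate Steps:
$v{\left(w \right)} = -13$ ($v{\left(w \right)} = -1 - 12 = -13$)
$J{\left(V \right)} = 2 V \left(-220 + V\right)$ ($J{\left(V \right)} = \left(-220 + V\right) 2 V = 2 V \left(-220 + V\right)$)
$J{\left(1 - 14 \right)} - \left(v{\left(1 \right)} + 108\right)^{2} = 2 \left(1 - 14\right) \left(-220 + \left(1 - 14\right)\right) - \left(-13 + 108\right)^{2} = 2 \left(-13\right) \left(-220 - 13\right) - 95^{2} = 2 \left(-13\right) \left(-233\right) - 9025 = 6058 - 9025 = -2967$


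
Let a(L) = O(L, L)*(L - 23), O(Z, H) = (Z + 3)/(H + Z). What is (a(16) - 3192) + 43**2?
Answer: -43109/32 ≈ -1347.2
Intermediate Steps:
O(Z, H) = (3 + Z)/(H + Z)
a(L) = (-23 + L)*(3 + L)/(2*L) (a(L) = ((3 + L)/(L + L))*(L - 23) = ((3 + L)/((2*L)))*(-23 + L) = ((1/(2*L))*(3 + L))*(-23 + L) = ((3 + L)/(2*L))*(-23 + L) = (-23 + L)*(3 + L)/(2*L))
(a(16) - 3192) + 43**2 = ((1/2)*(-23 + 16)*(3 + 16)/16 - 3192) + 43**2 = ((1/2)*(1/16)*(-7)*19 - 3192) + 1849 = (-133/32 - 3192) + 1849 = -102277/32 + 1849 = -43109/32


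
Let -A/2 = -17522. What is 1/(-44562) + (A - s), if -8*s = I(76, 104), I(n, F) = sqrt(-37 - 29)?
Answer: 1561630727/44562 + I*sqrt(66)/8 ≈ 35044.0 + 1.0155*I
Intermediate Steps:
A = 35044 (A = -2*(-17522) = 35044)
I(n, F) = I*sqrt(66) (I(n, F) = sqrt(-66) = I*sqrt(66))
s = -I*sqrt(66)/8 ≈ -1.0155*I
1/(-44562) + (A - s) = 1/(-44562) + (35044 - (-1)*I*sqrt(66)/8) = -1/44562 + (35044 + I*sqrt(66)/8) = 1561630727/44562 + I*sqrt(66)/8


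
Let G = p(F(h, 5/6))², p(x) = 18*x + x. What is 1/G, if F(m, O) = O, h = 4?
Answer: 36/9025 ≈ 0.0039889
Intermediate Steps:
p(x) = 19*x
G = 9025/36 (G = (19*(5/6))² = (19*(5*(⅙)))² = (19*(⅚))² = (95/6)² = 9025/36 ≈ 250.69)
1/G = 1/(9025/36) = 36/9025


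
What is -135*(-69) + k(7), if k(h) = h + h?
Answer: 9329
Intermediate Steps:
k(h) = 2*h
-135*(-69) + k(7) = -135*(-69) + 2*7 = 9315 + 14 = 9329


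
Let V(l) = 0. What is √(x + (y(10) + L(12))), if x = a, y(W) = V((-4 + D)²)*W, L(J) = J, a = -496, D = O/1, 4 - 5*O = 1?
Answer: 22*I ≈ 22.0*I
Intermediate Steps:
O = ⅗ (O = ⅘ - ⅕*1 = ⅘ - ⅕ = ⅗ ≈ 0.60000)
D = ⅗ (D = (⅗)/1 = (⅗)*1 = ⅗ ≈ 0.60000)
y(W) = 0 (y(W) = 0*W = 0)
x = -496
√(x + (y(10) + L(12))) = √(-496 + (0 + 12)) = √(-496 + 12) = √(-484) = 22*I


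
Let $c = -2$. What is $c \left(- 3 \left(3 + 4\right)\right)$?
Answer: $42$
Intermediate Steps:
$c \left(- 3 \left(3 + 4\right)\right) = - 2 \left(- 3 \left(3 + 4\right)\right) = - 2 \left(\left(-3\right) 7\right) = \left(-2\right) \left(-21\right) = 42$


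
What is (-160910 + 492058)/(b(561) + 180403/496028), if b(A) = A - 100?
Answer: 164258680144/228849311 ≈ 717.76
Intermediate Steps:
b(A) = -100 + A
(-160910 + 492058)/(b(561) + 180403/496028) = (-160910 + 492058)/((-100 + 561) + 180403/496028) = 331148/(461 + 180403*(1/496028)) = 331148/(461 + 180403/496028) = 331148/(228849311/496028) = 331148*(496028/228849311) = 164258680144/228849311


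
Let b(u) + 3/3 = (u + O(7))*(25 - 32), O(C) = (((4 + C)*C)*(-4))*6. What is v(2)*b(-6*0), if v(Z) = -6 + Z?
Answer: -51740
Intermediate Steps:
O(C) = -24*C*(4 + C) (O(C) = ((C*(4 + C))*(-4))*6 = -4*C*(4 + C)*6 = -24*C*(4 + C))
b(u) = 12935 - 7*u (b(u) = -1 + (u - 24*7*(4 + 7))*(25 - 32) = -1 + (u - 24*7*11)*(-7) = -1 + (u - 1848)*(-7) = -1 + (-1848 + u)*(-7) = -1 + (12936 - 7*u) = 12935 - 7*u)
v(2)*b(-6*0) = (-6 + 2)*(12935 - (-42)*0) = -4*(12935 - 7*0) = -4*(12935 + 0) = -4*12935 = -51740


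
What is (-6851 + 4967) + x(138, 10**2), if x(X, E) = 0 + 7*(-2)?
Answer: -1898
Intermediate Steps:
x(X, E) = -14 (x(X, E) = 0 - 14 = -14)
(-6851 + 4967) + x(138, 10**2) = (-6851 + 4967) - 14 = -1884 - 14 = -1898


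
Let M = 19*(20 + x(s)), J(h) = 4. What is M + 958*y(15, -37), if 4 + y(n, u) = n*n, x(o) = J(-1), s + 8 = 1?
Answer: 212174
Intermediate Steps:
s = -7 (s = -8 + 1 = -7)
x(o) = 4
y(n, u) = -4 + n**2 (y(n, u) = -4 + n*n = -4 + n**2)
M = 456 (M = 19*(20 + 4) = 19*24 = 456)
M + 958*y(15, -37) = 456 + 958*(-4 + 15**2) = 456 + 958*(-4 + 225) = 456 + 958*221 = 456 + 211718 = 212174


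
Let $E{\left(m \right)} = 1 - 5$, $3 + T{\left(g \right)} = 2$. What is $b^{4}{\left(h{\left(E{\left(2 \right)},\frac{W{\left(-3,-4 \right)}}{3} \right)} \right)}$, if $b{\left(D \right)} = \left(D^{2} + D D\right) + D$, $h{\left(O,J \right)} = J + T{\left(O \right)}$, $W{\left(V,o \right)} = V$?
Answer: $1296$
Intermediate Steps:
$T{\left(g \right)} = -1$ ($T{\left(g \right)} = -3 + 2 = -1$)
$E{\left(m \right)} = -4$ ($E{\left(m \right)} = 1 - 5 = -4$)
$h{\left(O,J \right)} = -1 + J$ ($h{\left(O,J \right)} = J - 1 = -1 + J$)
$b{\left(D \right)} = D + 2 D^{2}$ ($b{\left(D \right)} = \left(D^{2} + D^{2}\right) + D = 2 D^{2} + D = D + 2 D^{2}$)
$b^{4}{\left(h{\left(E{\left(2 \right)},\frac{W{\left(-3,-4 \right)}}{3} \right)} \right)} = \left(\left(-1 - \frac{3}{3}\right) \left(1 + 2 \left(-1 - \frac{3}{3}\right)\right)\right)^{4} = \left(\left(-1 - 1\right) \left(1 + 2 \left(-1 - 1\right)\right)\right)^{4} = \left(- 2 \left(1 + 2 \left(-2\right)\right)\right)^{4} = \left(- 2 \left(1 - 4\right)\right)^{4} = \left(\left(-2\right) \left(-3\right)\right)^{4} = 6^{4} = 1296$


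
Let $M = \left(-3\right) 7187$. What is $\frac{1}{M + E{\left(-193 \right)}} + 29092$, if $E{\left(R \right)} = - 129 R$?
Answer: $\frac{97050913}{3336} \approx 29092.0$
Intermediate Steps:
$M = -21561$
$\frac{1}{M + E{\left(-193 \right)}} + 29092 = \frac{1}{-21561 - -24897} + 29092 = \frac{1}{-21561 + 24897} + 29092 = \frac{1}{3336} + 29092 = \frac{97050913}{3336}$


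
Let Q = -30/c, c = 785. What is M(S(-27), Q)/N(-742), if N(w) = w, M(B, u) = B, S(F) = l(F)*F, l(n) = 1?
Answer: 27/742 ≈ 0.036388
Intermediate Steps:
S(F) = F (S(F) = 1*F = F)
Q = -6/157 (Q = -30/785 = -30*1/785 = -6/157 ≈ -0.038217)
M(S(-27), Q)/N(-742) = -27/(-742) = -27*(-1/742) = 27/742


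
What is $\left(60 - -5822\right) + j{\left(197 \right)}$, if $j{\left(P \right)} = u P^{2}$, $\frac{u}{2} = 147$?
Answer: $11415728$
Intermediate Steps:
$u = 294$ ($u = 2 \cdot 147 = 294$)
$j{\left(P \right)} = 294 P^{2}$
$\left(60 - -5822\right) + j{\left(197 \right)} = \left(60 - -5822\right) + 294 \cdot 197^{2} = \left(60 + 5822\right) + 294 \cdot 38809 = 5882 + 11409846 = 11415728$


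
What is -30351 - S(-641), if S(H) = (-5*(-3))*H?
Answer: -20736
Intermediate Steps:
S(H) = 15*H
-30351 - S(-641) = -30351 - 15*(-641) = -30351 - 1*(-9615) = -30351 + 9615 = -20736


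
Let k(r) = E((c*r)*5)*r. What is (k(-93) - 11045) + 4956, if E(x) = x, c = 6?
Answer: 253381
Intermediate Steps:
k(r) = 30*r**2 (k(r) = ((6*r)*5)*r = (30*r)*r = 30*r**2)
(k(-93) - 11045) + 4956 = (30*(-93)**2 - 11045) + 4956 = (30*8649 - 11045) + 4956 = (259470 - 11045) + 4956 = 248425 + 4956 = 253381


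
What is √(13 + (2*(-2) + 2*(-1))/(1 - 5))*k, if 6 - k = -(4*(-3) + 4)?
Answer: -√58 ≈ -7.6158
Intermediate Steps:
k = -2 (k = 6 - (-1)*(4*(-3) + 4) = 6 - (-1)*(-12 + 4) = 6 - (-1)*(-8) = 6 - 1*8 = 6 - 8 = -2)
√(13 + (2*(-2) + 2*(-1))/(1 - 5))*k = √(13 + (2*(-2) + 2*(-1))/(1 - 5))*(-2) = √(13 + (-4 - 2)/(-4))*(-2) = √(13 - 6*(-¼))*(-2) = √(13 + 3/2)*(-2) = √(29/2)*(-2) = (√58/2)*(-2) = -√58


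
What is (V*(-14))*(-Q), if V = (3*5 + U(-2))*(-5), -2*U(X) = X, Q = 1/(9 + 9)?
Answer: -560/9 ≈ -62.222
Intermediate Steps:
Q = 1/18 ≈ 0.055556
U(X) = -X/2
V = -80 (V = (3*5 - 1/2*(-2))*(-5) = (15 + 1)*(-5) = 16*(-5) = -80)
(V*(-14))*(-Q) = (-80*(-14))*(-1*1/18) = 1120*(-1/18) = -560/9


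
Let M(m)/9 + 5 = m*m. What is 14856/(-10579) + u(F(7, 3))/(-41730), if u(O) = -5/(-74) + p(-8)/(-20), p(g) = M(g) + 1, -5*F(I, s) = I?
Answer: -229274271557/163340817900 ≈ -1.4037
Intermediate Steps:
M(m) = -45 + 9*m² (M(m) = -45 + 9*(m*m) = -45 + 9*m²)
F(I, s) = -I/5
p(g) = -44 + 9*g² (p(g) = (-45 + 9*g²) + 1 = -44 + 9*g²)
u(O) = -9817/370 (u(O) = -5/(-74) + (-44 + 9*(-8)²)/(-20) = -5*(-1/74) + (-44 + 9*64)*(-1/20) = 5/74 + (-44 + 576)*(-1/20) = 5/74 + 532*(-1/20) = 5/74 - 133/5 = -9817/370)
14856/(-10579) + u(F(7, 3))/(-41730) = 14856/(-10579) - 9817/370/(-41730) = 14856*(-1/10579) - 9817/370*(-1/41730) = -14856/10579 + 9817/15440100 = -229274271557/163340817900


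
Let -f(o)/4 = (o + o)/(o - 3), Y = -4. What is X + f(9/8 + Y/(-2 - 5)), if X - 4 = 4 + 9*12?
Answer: 9228/73 ≈ 126.41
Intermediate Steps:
X = 116 (X = 4 + (4 + 9*12) = 4 + (4 + 108) = 4 + 112 = 116)
f(o) = -8*o/(-3 + o) (f(o) = -4*(o + o)/(o - 3) = -4*2*o/(-3 + o) = -8*o/(-3 + o))
X + f(9/8 + Y/(-2 - 5)) = 116 - 8*(9/8 - 4/(-2 - 5))/(-3 + (9/8 - 4/(-2 - 5))) = 116 - 8*(9*(⅛) - 4/(-7))/(-3 + (9*(⅛) - 4/(-7))) = 116 - 8*(9/8 - 4*(-⅐))/(-3 + (9/8 - 4*(-⅐))) = 116 - 8*(9/8 + 4/7)/(-3 + (9/8 + 4/7)) = 116 - 8*95/56/(-3 + 95/56) = 116 - 8*95/56/(-73/56) = 116 - 8*95/56*(-56/73) = 116 + 760/73 = 9228/73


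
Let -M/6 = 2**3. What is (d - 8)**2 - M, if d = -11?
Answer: 409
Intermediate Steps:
M = -48 (M = -6*2**3 = -6*8 = -48)
(d - 8)**2 - M = (-11 - 8)**2 - 1*(-48) = (-19)**2 + 48 = 361 + 48 = 409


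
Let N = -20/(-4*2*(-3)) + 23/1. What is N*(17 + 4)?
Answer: 931/2 ≈ 465.50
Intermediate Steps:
N = 133/6 (N = -20/((-8*(-3))) + 23*1 = -20/24 + 23 = -20*1/24 + 23 = -5/6 + 23 = 133/6 ≈ 22.167)
N*(17 + 4) = 133*(17 + 4)/6 = (133/6)*21 = 931/2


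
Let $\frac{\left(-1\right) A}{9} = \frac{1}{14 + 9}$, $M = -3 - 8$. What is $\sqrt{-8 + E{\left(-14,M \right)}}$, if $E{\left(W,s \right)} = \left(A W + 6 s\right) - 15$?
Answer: $\frac{i \sqrt{44183}}{23} \approx 9.139 i$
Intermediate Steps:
$M = -11$ ($M = -3 - 8 = -11$)
$A = - \frac{9}{23}$ ($A = - \frac{9}{14 + 9} = - \frac{9}{23} \approx -0.3913$)
$E{\left(W,s \right)} = -15 + 6 s - \frac{9 W}{23}$ ($E{\left(W,s \right)} = \left(- \frac{9 W}{23} + 6 s\right) - 15 = \left(6 s - \frac{9 W}{23}\right) - 15 = -15 + 6 s - \frac{9 W}{23}$)
$\sqrt{-8 + E{\left(-14,M \right)}} = \sqrt{-8 - \frac{1737}{23}} = \sqrt{- \frac{1921}{23}} = \frac{i \sqrt{44183}}{23}$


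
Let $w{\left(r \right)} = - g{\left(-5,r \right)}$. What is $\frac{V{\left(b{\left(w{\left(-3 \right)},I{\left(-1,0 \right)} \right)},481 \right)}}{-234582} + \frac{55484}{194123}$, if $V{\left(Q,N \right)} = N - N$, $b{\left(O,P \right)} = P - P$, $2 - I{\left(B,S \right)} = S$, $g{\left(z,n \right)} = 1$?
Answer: $\frac{55484}{194123} \approx 0.28582$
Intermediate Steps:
$w{\left(r \right)} = -1$ ($w{\left(r \right)} = \left(-1\right) 1 = -1$)
$I{\left(B,S \right)} = 2 - S$
$b{\left(O,P \right)} = 0$
$V{\left(Q,N \right)} = 0$
$\frac{V{\left(b{\left(w{\left(-3 \right)},I{\left(-1,0 \right)} \right)},481 \right)}}{-234582} + \frac{55484}{194123} = \frac{0}{-234582} + \frac{55484}{194123} = 0 \left(- \frac{1}{234582}\right) + 55484 \cdot \frac{1}{194123} = 0 + \frac{55484}{194123} = \frac{55484}{194123}$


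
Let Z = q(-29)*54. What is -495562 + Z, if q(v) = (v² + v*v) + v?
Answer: -406300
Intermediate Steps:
q(v) = v + 2*v² (q(v) = (v² + v²) + v = 2*v² + v = v + 2*v²)
Z = 89262 (Z = -29*(1 + 2*(-29))*54 = -29*(1 - 58)*54 = -29*(-57)*54 = 1653*54 = 89262)
-495562 + Z = -495562 + 89262 = -406300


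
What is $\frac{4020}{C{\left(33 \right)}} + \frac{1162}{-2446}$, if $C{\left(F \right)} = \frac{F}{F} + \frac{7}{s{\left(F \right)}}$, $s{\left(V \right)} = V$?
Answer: $\frac{8110997}{2446} \approx 3316.0$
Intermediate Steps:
$C{\left(F \right)} = 1 + \frac{7}{F}$ ($C{\left(F \right)} = \frac{F}{F} + \frac{7}{F} = 1 + \frac{7}{F}$)
$\frac{4020}{C{\left(33 \right)}} + \frac{1162}{-2446} = \frac{4020}{\frac{1}{33} \left(7 + 33\right)} + \frac{1162}{-2446} = \frac{4020}{\frac{1}{33} \cdot 40} + 1162 \left(- \frac{1}{2446}\right) = \frac{4020}{\frac{40}{33}} - \frac{581}{1223} = 4020 \cdot \frac{33}{40} - \frac{581}{1223} = \frac{6633}{2} - \frac{581}{1223} = \frac{8110997}{2446}$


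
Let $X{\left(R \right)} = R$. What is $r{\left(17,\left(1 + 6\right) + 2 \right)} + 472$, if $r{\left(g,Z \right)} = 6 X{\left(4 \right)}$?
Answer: $496$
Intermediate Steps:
$r{\left(g,Z \right)} = 24$ ($r{\left(g,Z \right)} = 6 \cdot 4 = 24$)
$r{\left(17,\left(1 + 6\right) + 2 \right)} + 472 = 24 + 472 = 496$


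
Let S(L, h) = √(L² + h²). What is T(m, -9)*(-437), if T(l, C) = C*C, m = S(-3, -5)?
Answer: -35397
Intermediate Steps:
m = √34 (m = √((-3)² + (-5)²) = √(9 + 25) = √34 ≈ 5.8309)
T(l, C) = C²
T(m, -9)*(-437) = (-9)²*(-437) = 81*(-437) = -35397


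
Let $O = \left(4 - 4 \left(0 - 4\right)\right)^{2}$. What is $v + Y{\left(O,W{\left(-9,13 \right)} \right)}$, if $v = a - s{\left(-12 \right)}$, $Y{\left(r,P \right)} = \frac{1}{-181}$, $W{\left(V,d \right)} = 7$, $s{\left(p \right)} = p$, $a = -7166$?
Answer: $- \frac{1294875}{181} \approx -7154.0$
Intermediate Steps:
$O = 400$ ($O = \left(4 - -16\right)^{2} = \left(4 + 16\right)^{2} = 20^{2} = 400$)
$Y{\left(r,P \right)} = - \frac{1}{181}$
$v = -7154$ ($v = -7166 - -12 = -7166 + 12 = -7154$)
$v + Y{\left(O,W{\left(-9,13 \right)} \right)} = -7154 - \frac{1}{181} = - \frac{1294875}{181}$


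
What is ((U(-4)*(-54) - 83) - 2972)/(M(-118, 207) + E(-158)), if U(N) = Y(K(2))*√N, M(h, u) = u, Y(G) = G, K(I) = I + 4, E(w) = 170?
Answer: -235/29 - 648*I/377 ≈ -8.1035 - 1.7188*I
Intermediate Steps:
K(I) = 4 + I
U(N) = 6*√N (U(N) = (4 + 2)*√N = 6*√N)
((U(-4)*(-54) - 83) - 2972)/(M(-118, 207) + E(-158)) = (((6*√(-4))*(-54) - 83) - 2972)/(207 + 170) = (((6*(2*I))*(-54) - 83) - 2972)/377 = (((12*I)*(-54) - 83) - 2972)*(1/377) = ((-648*I - 83) - 2972)*(1/377) = ((-83 - 648*I) - 2972)*(1/377) = (-3055 - 648*I)*(1/377) = -235/29 - 648*I/377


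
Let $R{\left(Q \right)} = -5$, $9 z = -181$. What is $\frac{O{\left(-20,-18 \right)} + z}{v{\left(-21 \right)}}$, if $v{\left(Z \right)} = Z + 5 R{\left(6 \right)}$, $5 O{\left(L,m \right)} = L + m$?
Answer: $\frac{1247}{2070} \approx 0.60242$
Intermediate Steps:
$z = - \frac{181}{9}$ ($z = \frac{1}{9} \left(-181\right) = - \frac{181}{9} \approx -20.111$)
$O{\left(L,m \right)} = \frac{L}{5} + \frac{m}{5}$ ($O{\left(L,m \right)} = \frac{L + m}{5} = \frac{L}{5} + \frac{m}{5}$)
$v{\left(Z \right)} = -25 + Z$ ($v{\left(Z \right)} = Z + 5 \left(-5\right) = Z - 25 = -25 + Z$)
$\frac{O{\left(-20,-18 \right)} + z}{v{\left(-21 \right)}} = \frac{\left(\frac{1}{5} \left(-20\right) + \frac{1}{5} \left(-18\right)\right) - \frac{181}{9}}{-25 - 21} = \frac{\left(-4 - \frac{18}{5}\right) - \frac{181}{9}}{-46} = \left(- \frac{38}{5} - \frac{181}{9}\right) \left(- \frac{1}{46}\right) = \left(- \frac{1247}{45}\right) \left(- \frac{1}{46}\right) = \frac{1247}{2070}$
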